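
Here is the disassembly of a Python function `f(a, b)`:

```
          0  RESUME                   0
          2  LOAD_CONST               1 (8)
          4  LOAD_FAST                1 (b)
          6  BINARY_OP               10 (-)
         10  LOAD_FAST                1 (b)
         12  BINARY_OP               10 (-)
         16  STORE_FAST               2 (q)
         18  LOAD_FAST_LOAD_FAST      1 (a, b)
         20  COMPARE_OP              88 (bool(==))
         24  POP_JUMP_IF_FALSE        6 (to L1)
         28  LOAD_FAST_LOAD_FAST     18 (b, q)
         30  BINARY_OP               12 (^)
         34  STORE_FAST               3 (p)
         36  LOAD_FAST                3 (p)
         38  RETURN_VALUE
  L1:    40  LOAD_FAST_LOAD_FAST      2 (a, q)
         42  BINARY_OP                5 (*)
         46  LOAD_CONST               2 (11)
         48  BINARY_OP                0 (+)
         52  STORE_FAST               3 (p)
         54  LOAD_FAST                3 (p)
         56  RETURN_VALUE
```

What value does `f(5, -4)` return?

LOAD_CONST → push 8. Stack: [8]
LOAD_FAST b → push -4. Stack: [8, -4]
BINARY_OP - → 8 - -4 = 12. Stack: [12]
LOAD_FAST b → push -4. Stack: [12, -4]
BINARY_OP - → 12 - -4 = 16. Stack: [16]
STORE_FAST q → q=16. Stack: []
LOAD_FAST_LOAD_FAST a,b → push 5,-4. Stack: [5, -4]
COMPARE_OP bool(==) → 5 vs -4 = False. Stack: [False]
POP_JUMP_IF_FALSE → pop False; jump. Stack: []
LOAD_FAST_LOAD_FAST a,q → push 5,16. Stack: [5, 16]
BINARY_OP * → 5 * 16 = 80. Stack: [80]
LOAD_CONST → push 11. Stack: [80, 11]
BINARY_OP + → 80 + 11 = 91. Stack: [91]
STORE_FAST p → p=91. Stack: []
LOAD_FAST p → push 91. Stack: [91]
RETURN_VALUE → return 91.

91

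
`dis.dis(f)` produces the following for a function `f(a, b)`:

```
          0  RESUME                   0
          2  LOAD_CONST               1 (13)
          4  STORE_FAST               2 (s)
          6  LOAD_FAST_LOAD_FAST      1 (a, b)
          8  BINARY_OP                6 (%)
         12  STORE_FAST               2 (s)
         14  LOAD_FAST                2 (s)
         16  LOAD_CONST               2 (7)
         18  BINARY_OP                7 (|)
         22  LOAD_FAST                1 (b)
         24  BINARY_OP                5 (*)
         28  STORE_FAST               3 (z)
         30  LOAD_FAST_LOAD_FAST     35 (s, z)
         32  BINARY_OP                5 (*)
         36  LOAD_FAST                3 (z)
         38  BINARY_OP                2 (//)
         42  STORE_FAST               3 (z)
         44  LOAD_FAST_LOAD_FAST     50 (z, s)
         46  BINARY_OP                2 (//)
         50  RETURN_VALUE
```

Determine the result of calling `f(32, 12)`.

1

LOAD_CONST → push 13. Stack: [13]
STORE_FAST s → s=13. Stack: []
LOAD_FAST_LOAD_FAST a,b → push 32,12. Stack: [32, 12]
BINARY_OP % → 32 % 12 = 8. Stack: [8]
STORE_FAST s → s=8. Stack: []
LOAD_FAST s → push 8. Stack: [8]
LOAD_CONST → push 7. Stack: [8, 7]
BINARY_OP | → 8 | 7 = 15. Stack: [15]
LOAD_FAST b → push 12. Stack: [15, 12]
BINARY_OP * → 15 * 12 = 180. Stack: [180]
STORE_FAST z → z=180. Stack: []
LOAD_FAST_LOAD_FAST s,z → push 8,180. Stack: [8, 180]
BINARY_OP * → 8 * 180 = 1440. Stack: [1440]
LOAD_FAST z → push 180. Stack: [1440, 180]
BINARY_OP // → 1440 // 180 = 8. Stack: [8]
STORE_FAST z → z=8. Stack: []
LOAD_FAST_LOAD_FAST z,s → push 8,8. Stack: [8, 8]
BINARY_OP // → 8 // 8 = 1. Stack: [1]
RETURN_VALUE → return 1.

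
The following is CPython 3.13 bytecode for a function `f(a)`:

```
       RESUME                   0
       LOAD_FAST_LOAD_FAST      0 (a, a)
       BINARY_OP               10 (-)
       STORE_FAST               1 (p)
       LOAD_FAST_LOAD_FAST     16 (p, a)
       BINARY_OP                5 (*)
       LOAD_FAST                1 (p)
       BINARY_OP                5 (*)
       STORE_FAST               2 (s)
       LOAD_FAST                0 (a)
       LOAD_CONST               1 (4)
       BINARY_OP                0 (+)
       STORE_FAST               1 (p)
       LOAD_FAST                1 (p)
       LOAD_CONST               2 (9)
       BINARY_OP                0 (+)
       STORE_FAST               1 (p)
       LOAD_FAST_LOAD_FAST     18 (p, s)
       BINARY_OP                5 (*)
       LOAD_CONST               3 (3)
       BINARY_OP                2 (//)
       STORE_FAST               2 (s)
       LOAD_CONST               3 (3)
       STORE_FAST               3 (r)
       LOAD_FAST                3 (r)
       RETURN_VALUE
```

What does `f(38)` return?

LOAD_FAST_LOAD_FAST a,a → push 38,38. Stack: [38, 38]
BINARY_OP - → 38 - 38 = 0. Stack: [0]
STORE_FAST p → p=0. Stack: []
LOAD_FAST_LOAD_FAST p,a → push 0,38. Stack: [0, 38]
BINARY_OP * → 0 * 38 = 0. Stack: [0]
LOAD_FAST p → push 0. Stack: [0, 0]
BINARY_OP * → 0 * 0 = 0. Stack: [0]
STORE_FAST s → s=0. Stack: []
LOAD_FAST a → push 38. Stack: [38]
LOAD_CONST → push 4. Stack: [38, 4]
BINARY_OP + → 38 + 4 = 42. Stack: [42]
STORE_FAST p → p=42. Stack: []
LOAD_FAST p → push 42. Stack: [42]
LOAD_CONST → push 9. Stack: [42, 9]
BINARY_OP + → 42 + 9 = 51. Stack: [51]
STORE_FAST p → p=51. Stack: []
LOAD_FAST_LOAD_FAST p,s → push 51,0. Stack: [51, 0]
BINARY_OP * → 51 * 0 = 0. Stack: [0]
LOAD_CONST → push 3. Stack: [0, 3]
BINARY_OP // → 0 // 3 = 0. Stack: [0]
STORE_FAST s → s=0. Stack: []
LOAD_CONST → push 3. Stack: [3]
STORE_FAST r → r=3. Stack: []
LOAD_FAST r → push 3. Stack: [3]
RETURN_VALUE → return 3.

3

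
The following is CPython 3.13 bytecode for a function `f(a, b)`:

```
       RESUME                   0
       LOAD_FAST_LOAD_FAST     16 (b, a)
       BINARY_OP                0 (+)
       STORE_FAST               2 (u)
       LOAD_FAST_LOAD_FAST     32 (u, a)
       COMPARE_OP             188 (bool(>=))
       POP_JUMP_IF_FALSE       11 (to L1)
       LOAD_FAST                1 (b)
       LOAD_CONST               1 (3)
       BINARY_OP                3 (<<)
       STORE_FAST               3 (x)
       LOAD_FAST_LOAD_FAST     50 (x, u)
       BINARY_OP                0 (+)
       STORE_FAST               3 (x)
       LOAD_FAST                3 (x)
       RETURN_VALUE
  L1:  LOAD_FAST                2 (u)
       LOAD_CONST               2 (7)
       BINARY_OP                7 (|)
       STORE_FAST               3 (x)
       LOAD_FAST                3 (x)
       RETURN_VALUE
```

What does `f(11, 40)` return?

371

LOAD_FAST_LOAD_FAST b,a → push 40,11. Stack: [40, 11]
BINARY_OP + → 40 + 11 = 51. Stack: [51]
STORE_FAST u → u=51. Stack: []
LOAD_FAST_LOAD_FAST u,a → push 51,11. Stack: [51, 11]
COMPARE_OP bool(>=) → 51 vs 11 = True. Stack: [True]
POP_JUMP_IF_FALSE → pop True; no jump. Stack: []
LOAD_FAST b → push 40. Stack: [40]
LOAD_CONST → push 3. Stack: [40, 3]
BINARY_OP << → 40 << 3 = 320. Stack: [320]
STORE_FAST x → x=320. Stack: []
LOAD_FAST_LOAD_FAST x,u → push 320,51. Stack: [320, 51]
BINARY_OP + → 320 + 51 = 371. Stack: [371]
STORE_FAST x → x=371. Stack: []
LOAD_FAST x → push 371. Stack: [371]
RETURN_VALUE → return 371.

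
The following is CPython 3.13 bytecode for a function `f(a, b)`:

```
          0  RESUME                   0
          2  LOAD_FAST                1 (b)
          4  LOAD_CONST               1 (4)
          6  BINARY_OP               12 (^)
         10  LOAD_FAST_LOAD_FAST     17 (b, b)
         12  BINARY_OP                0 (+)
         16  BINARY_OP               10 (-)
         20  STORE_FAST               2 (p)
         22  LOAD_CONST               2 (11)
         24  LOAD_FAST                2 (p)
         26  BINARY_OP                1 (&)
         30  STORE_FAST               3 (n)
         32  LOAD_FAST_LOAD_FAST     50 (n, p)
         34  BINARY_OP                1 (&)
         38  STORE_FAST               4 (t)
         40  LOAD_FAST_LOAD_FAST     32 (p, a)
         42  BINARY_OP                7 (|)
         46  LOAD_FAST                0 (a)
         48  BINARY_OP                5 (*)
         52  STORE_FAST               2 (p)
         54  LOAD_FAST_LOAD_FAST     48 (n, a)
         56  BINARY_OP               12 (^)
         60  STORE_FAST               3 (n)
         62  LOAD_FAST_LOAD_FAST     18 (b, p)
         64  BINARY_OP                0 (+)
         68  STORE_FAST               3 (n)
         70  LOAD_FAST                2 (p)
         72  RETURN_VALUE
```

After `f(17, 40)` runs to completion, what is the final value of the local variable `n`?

-555

LOAD_FAST b → push 40. Stack: [40]
LOAD_CONST → push 4. Stack: [40, 4]
BINARY_OP ^ → 40 ^ 4 = 44. Stack: [44]
LOAD_FAST_LOAD_FAST b,b → push 40,40. Stack: [44, 40, 40]
BINARY_OP + → 40 + 40 = 80. Stack: [44, 80]
BINARY_OP - → 44 - 80 = -36. Stack: [-36]
STORE_FAST p → p=-36. Stack: []
LOAD_CONST → push 11. Stack: [11]
LOAD_FAST p → push -36. Stack: [11, -36]
BINARY_OP & → 11 & -36 = 8. Stack: [8]
STORE_FAST n → n=8. Stack: []
LOAD_FAST_LOAD_FAST n,p → push 8,-36. Stack: [8, -36]
BINARY_OP & → 8 & -36 = 8. Stack: [8]
STORE_FAST t → t=8. Stack: []
LOAD_FAST_LOAD_FAST p,a → push -36,17. Stack: [-36, 17]
BINARY_OP | → -36 | 17 = -35. Stack: [-35]
LOAD_FAST a → push 17. Stack: [-35, 17]
BINARY_OP * → -35 * 17 = -595. Stack: [-595]
STORE_FAST p → p=-595. Stack: []
LOAD_FAST_LOAD_FAST n,a → push 8,17. Stack: [8, 17]
BINARY_OP ^ → 8 ^ 17 = 25. Stack: [25]
STORE_FAST n → n=25. Stack: []
LOAD_FAST_LOAD_FAST b,p → push 40,-595. Stack: [40, -595]
BINARY_OP + → 40 + -595 = -555. Stack: [-555]
STORE_FAST n → n=-555. Stack: []
LOAD_FAST p → push -595. Stack: [-595]
RETURN_VALUE → return -595.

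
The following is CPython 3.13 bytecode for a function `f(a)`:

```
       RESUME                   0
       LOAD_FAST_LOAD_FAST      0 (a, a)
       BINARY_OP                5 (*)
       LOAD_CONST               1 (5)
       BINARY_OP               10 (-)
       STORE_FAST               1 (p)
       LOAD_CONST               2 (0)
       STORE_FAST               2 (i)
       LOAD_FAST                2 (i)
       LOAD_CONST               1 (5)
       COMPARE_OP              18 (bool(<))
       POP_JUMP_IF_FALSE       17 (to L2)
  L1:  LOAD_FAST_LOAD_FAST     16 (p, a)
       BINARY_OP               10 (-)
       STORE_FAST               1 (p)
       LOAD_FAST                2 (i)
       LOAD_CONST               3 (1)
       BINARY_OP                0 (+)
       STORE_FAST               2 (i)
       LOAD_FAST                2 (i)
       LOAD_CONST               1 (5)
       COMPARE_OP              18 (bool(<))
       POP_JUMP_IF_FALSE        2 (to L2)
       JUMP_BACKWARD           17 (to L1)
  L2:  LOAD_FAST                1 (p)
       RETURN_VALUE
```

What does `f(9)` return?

31

LOAD_FAST_LOAD_FAST a,a → push 9,9
BINARY_OP * → 9 * 9 = 81
LOAD_CONST → push 5
BINARY_OP - → 81 - 5 = 76
STORE_FAST p → p=76
LOAD_CONST → push 0
STORE_FAST i → i=0
LOAD_FAST i → push 0
LOAD_CONST → push 5
COMPARE_OP bool(<) → 0 vs 5 = True
POP_JUMP_IF_FALSE → pop True; no jump
LOAD_FAST_LOAD_FAST p,a → push 76,9
BINARY_OP - → 76 - 9 = 67
STORE_FAST p → p=67
LOAD_FAST i → push 0
LOAD_CONST → push 1
BINARY_OP + → 0 + 1 = 1
STORE_FAST i → i=1
LOAD_FAST i → push 1
LOAD_CONST → push 5
COMPARE_OP bool(<) → 1 vs 5 = True
POP_JUMP_IF_FALSE → pop True; no jump
LOAD_FAST_LOAD_FAST p,a → push 67,9
BINARY_OP - → 67 - 9 = 58
STORE_FAST p → p=58
LOAD_FAST i → push 1
LOAD_CONST → push 1
BINARY_OP + → 1 + 1 = 2
STORE_FAST i → i=2
LOAD_FAST i → push 2
LOAD_CONST → push 5
COMPARE_OP bool(<) → 2 vs 5 = True
POP_JUMP_IF_FALSE → pop True; no jump
LOAD_FAST_LOAD_FAST p,a → push 58,9
BINARY_OP - → 58 - 9 = 49
STORE_FAST p → p=49
LOAD_FAST i → push 2
LOAD_CONST → push 1
BINARY_OP + → 2 + 1 = 3
STORE_FAST i → i=3
LOAD_FAST i → push 3
LOAD_CONST → push 5
COMPARE_OP bool(<) → 3 vs 5 = True
POP_JUMP_IF_FALSE → pop True; no jump
LOAD_FAST_LOAD_FAST p,a → push 49,9
BINARY_OP - → 49 - 9 = 40
STORE_FAST p → p=40
LOAD_FAST i → push 3
LOAD_CONST → push 1
BINARY_OP + → 3 + 1 = 4
STORE_FAST i → i=4
LOAD_FAST i → push 4
LOAD_CONST → push 5
COMPARE_OP bool(<) → 4 vs 5 = True
POP_JUMP_IF_FALSE → pop True; no jump
LOAD_FAST_LOAD_FAST p,a → push 40,9
BINARY_OP - → 40 - 9 = 31
STORE_FAST p → p=31
LOAD_FAST i → push 4
LOAD_CONST → push 1
BINARY_OP + → 4 + 1 = 5
STORE_FAST i → i=5
LOAD_FAST i → push 5
LOAD_CONST → push 5
COMPARE_OP bool(<) → 5 vs 5 = False
POP_JUMP_IF_FALSE → pop False; jump
LOAD_FAST p → push 31
RETURN_VALUE → return 31.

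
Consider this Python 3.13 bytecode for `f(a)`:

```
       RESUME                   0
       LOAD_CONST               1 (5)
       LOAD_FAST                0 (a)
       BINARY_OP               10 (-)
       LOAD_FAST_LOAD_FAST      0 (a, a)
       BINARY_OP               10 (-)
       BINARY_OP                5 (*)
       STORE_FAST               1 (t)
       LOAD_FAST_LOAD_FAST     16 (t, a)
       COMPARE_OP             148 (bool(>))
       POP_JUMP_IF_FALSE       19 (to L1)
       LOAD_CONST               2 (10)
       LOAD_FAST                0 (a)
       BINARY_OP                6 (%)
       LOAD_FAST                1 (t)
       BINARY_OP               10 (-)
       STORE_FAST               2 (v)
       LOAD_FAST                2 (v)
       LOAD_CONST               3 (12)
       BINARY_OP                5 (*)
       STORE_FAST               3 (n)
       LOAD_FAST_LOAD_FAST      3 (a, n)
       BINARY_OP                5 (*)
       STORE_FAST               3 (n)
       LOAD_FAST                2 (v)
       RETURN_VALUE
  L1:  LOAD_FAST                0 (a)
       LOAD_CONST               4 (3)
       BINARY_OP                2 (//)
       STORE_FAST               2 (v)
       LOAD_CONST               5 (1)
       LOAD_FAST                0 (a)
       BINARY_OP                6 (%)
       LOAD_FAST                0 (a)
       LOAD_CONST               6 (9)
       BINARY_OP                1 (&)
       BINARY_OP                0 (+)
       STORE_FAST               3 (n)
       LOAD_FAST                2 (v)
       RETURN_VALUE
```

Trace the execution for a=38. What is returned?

12

LOAD_CONST → push 5. Stack: [5]
LOAD_FAST a → push 38. Stack: [5, 38]
BINARY_OP - → 5 - 38 = -33. Stack: [-33]
LOAD_FAST_LOAD_FAST a,a → push 38,38. Stack: [-33, 38, 38]
BINARY_OP - → 38 - 38 = 0. Stack: [-33, 0]
BINARY_OP * → -33 * 0 = 0. Stack: [0]
STORE_FAST t → t=0. Stack: []
LOAD_FAST_LOAD_FAST t,a → push 0,38. Stack: [0, 38]
COMPARE_OP bool(>) → 0 vs 38 = False. Stack: [False]
POP_JUMP_IF_FALSE → pop False; jump. Stack: []
LOAD_FAST a → push 38. Stack: [38]
LOAD_CONST → push 3. Stack: [38, 3]
BINARY_OP // → 38 // 3 = 12. Stack: [12]
STORE_FAST v → v=12. Stack: []
LOAD_CONST → push 1. Stack: [1]
LOAD_FAST a → push 38. Stack: [1, 38]
BINARY_OP % → 1 % 38 = 1. Stack: [1]
LOAD_FAST a → push 38. Stack: [1, 38]
LOAD_CONST → push 9. Stack: [1, 38, 9]
BINARY_OP & → 38 & 9 = 0. Stack: [1, 0]
BINARY_OP + → 1 + 0 = 1. Stack: [1]
STORE_FAST n → n=1. Stack: []
LOAD_FAST v → push 12. Stack: [12]
RETURN_VALUE → return 12.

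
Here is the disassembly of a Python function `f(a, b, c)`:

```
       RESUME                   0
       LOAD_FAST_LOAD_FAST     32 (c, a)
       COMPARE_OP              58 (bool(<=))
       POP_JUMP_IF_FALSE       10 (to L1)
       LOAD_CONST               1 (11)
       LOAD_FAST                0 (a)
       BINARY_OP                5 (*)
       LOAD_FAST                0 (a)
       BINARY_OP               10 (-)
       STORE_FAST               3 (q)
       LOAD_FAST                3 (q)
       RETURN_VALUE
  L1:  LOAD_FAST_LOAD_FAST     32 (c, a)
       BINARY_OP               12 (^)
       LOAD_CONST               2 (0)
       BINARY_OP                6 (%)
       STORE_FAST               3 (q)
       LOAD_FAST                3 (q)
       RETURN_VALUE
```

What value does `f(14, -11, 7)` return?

140

LOAD_FAST_LOAD_FAST c,a → push 7,14. Stack: [7, 14]
COMPARE_OP bool(<=) → 7 vs 14 = True. Stack: [True]
POP_JUMP_IF_FALSE → pop True; no jump. Stack: []
LOAD_CONST → push 11. Stack: [11]
LOAD_FAST a → push 14. Stack: [11, 14]
BINARY_OP * → 11 * 14 = 154. Stack: [154]
LOAD_FAST a → push 14. Stack: [154, 14]
BINARY_OP - → 154 - 14 = 140. Stack: [140]
STORE_FAST q → q=140. Stack: []
LOAD_FAST q → push 140. Stack: [140]
RETURN_VALUE → return 140.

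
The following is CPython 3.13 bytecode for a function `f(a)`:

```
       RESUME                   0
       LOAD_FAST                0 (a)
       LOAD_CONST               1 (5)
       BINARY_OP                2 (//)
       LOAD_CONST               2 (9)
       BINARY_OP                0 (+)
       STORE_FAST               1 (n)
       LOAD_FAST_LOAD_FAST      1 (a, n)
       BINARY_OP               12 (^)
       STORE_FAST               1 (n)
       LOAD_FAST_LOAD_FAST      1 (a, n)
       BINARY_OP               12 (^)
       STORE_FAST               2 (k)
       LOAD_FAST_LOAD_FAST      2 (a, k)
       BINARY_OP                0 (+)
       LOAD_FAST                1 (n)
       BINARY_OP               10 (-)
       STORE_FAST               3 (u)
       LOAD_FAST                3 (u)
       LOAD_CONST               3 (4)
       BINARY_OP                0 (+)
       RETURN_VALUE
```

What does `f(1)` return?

LOAD_FAST a → push 1. Stack: [1]
LOAD_CONST → push 5. Stack: [1, 5]
BINARY_OP // → 1 // 5 = 0. Stack: [0]
LOAD_CONST → push 9. Stack: [0, 9]
BINARY_OP + → 0 + 9 = 9. Stack: [9]
STORE_FAST n → n=9. Stack: []
LOAD_FAST_LOAD_FAST a,n → push 1,9. Stack: [1, 9]
BINARY_OP ^ → 1 ^ 9 = 8. Stack: [8]
STORE_FAST n → n=8. Stack: []
LOAD_FAST_LOAD_FAST a,n → push 1,8. Stack: [1, 8]
BINARY_OP ^ → 1 ^ 8 = 9. Stack: [9]
STORE_FAST k → k=9. Stack: []
LOAD_FAST_LOAD_FAST a,k → push 1,9. Stack: [1, 9]
BINARY_OP + → 1 + 9 = 10. Stack: [10]
LOAD_FAST n → push 8. Stack: [10, 8]
BINARY_OP - → 10 - 8 = 2. Stack: [2]
STORE_FAST u → u=2. Stack: []
LOAD_FAST u → push 2. Stack: [2]
LOAD_CONST → push 4. Stack: [2, 4]
BINARY_OP + → 2 + 4 = 6. Stack: [6]
RETURN_VALUE → return 6.

6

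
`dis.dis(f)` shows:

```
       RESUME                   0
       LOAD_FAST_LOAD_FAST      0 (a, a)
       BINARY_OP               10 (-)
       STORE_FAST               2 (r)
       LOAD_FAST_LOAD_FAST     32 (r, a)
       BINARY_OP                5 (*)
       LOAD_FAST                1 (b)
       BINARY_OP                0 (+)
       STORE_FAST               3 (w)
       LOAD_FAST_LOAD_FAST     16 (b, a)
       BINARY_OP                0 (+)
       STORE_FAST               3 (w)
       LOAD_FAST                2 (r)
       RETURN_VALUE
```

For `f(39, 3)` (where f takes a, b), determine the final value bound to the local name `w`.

LOAD_FAST_LOAD_FAST a,a → push 39,39. Stack: [39, 39]
BINARY_OP - → 39 - 39 = 0. Stack: [0]
STORE_FAST r → r=0. Stack: []
LOAD_FAST_LOAD_FAST r,a → push 0,39. Stack: [0, 39]
BINARY_OP * → 0 * 39 = 0. Stack: [0]
LOAD_FAST b → push 3. Stack: [0, 3]
BINARY_OP + → 0 + 3 = 3. Stack: [3]
STORE_FAST w → w=3. Stack: []
LOAD_FAST_LOAD_FAST b,a → push 3,39. Stack: [3, 39]
BINARY_OP + → 3 + 39 = 42. Stack: [42]
STORE_FAST w → w=42. Stack: []
LOAD_FAST r → push 0. Stack: [0]
RETURN_VALUE → return 0.

42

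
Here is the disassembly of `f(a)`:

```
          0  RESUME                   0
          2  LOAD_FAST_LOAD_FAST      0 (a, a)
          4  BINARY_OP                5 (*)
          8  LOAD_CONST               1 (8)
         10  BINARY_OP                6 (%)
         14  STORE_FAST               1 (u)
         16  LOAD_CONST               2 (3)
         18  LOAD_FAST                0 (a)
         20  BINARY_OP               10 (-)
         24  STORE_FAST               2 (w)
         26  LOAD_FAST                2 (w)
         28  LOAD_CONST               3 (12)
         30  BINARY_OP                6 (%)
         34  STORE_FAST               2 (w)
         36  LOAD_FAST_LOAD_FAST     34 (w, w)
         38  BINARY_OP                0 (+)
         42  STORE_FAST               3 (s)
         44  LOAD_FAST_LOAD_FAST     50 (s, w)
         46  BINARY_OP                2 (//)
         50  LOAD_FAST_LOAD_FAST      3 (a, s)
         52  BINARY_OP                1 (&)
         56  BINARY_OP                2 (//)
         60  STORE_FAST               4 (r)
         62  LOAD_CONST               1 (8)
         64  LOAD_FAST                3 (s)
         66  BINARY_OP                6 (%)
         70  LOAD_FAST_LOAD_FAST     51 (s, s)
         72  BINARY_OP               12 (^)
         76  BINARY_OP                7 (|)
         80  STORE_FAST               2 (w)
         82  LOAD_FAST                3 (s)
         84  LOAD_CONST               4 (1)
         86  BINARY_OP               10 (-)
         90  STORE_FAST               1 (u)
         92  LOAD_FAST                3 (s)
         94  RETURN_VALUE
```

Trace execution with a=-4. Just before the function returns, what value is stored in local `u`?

LOAD_FAST_LOAD_FAST a,a → push -4,-4. Stack: [-4, -4]
BINARY_OP * → -4 * -4 = 16. Stack: [16]
LOAD_CONST → push 8. Stack: [16, 8]
BINARY_OP % → 16 % 8 = 0. Stack: [0]
STORE_FAST u → u=0. Stack: []
LOAD_CONST → push 3. Stack: [3]
LOAD_FAST a → push -4. Stack: [3, -4]
BINARY_OP - → 3 - -4 = 7. Stack: [7]
STORE_FAST w → w=7. Stack: []
LOAD_FAST w → push 7. Stack: [7]
LOAD_CONST → push 12. Stack: [7, 12]
BINARY_OP % → 7 % 12 = 7. Stack: [7]
STORE_FAST w → w=7. Stack: []
LOAD_FAST_LOAD_FAST w,w → push 7,7. Stack: [7, 7]
BINARY_OP + → 7 + 7 = 14. Stack: [14]
STORE_FAST s → s=14. Stack: []
LOAD_FAST_LOAD_FAST s,w → push 14,7. Stack: [14, 7]
BINARY_OP // → 14 // 7 = 2. Stack: [2]
LOAD_FAST_LOAD_FAST a,s → push -4,14. Stack: [2, -4, 14]
BINARY_OP & → -4 & 14 = 12. Stack: [2, 12]
BINARY_OP // → 2 // 12 = 0. Stack: [0]
STORE_FAST r → r=0. Stack: []
LOAD_CONST → push 8. Stack: [8]
LOAD_FAST s → push 14. Stack: [8, 14]
BINARY_OP % → 8 % 14 = 8. Stack: [8]
LOAD_FAST_LOAD_FAST s,s → push 14,14. Stack: [8, 14, 14]
BINARY_OP ^ → 14 ^ 14 = 0. Stack: [8, 0]
BINARY_OP | → 8 | 0 = 8. Stack: [8]
STORE_FAST w → w=8. Stack: []
LOAD_FAST s → push 14. Stack: [14]
LOAD_CONST → push 1. Stack: [14, 1]
BINARY_OP - → 14 - 1 = 13. Stack: [13]
STORE_FAST u → u=13. Stack: []
LOAD_FAST s → push 14. Stack: [14]
RETURN_VALUE → return 14.

13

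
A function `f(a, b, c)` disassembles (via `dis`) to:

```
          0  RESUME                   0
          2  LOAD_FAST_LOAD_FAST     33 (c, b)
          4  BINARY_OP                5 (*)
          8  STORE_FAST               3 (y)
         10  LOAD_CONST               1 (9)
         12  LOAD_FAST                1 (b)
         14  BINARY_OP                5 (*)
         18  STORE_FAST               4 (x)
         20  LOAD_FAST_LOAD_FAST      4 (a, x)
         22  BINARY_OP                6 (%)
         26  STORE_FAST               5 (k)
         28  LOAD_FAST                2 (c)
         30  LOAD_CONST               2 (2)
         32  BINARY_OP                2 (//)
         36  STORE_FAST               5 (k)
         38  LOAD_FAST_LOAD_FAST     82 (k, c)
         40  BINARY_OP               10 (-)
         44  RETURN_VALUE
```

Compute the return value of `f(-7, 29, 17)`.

-9

LOAD_FAST_LOAD_FAST c,b → push 17,29. Stack: [17, 29]
BINARY_OP * → 17 * 29 = 493. Stack: [493]
STORE_FAST y → y=493. Stack: []
LOAD_CONST → push 9. Stack: [9]
LOAD_FAST b → push 29. Stack: [9, 29]
BINARY_OP * → 9 * 29 = 261. Stack: [261]
STORE_FAST x → x=261. Stack: []
LOAD_FAST_LOAD_FAST a,x → push -7,261. Stack: [-7, 261]
BINARY_OP % → -7 % 261 = 254. Stack: [254]
STORE_FAST k → k=254. Stack: []
LOAD_FAST c → push 17. Stack: [17]
LOAD_CONST → push 2. Stack: [17, 2]
BINARY_OP // → 17 // 2 = 8. Stack: [8]
STORE_FAST k → k=8. Stack: []
LOAD_FAST_LOAD_FAST k,c → push 8,17. Stack: [8, 17]
BINARY_OP - → 8 - 17 = -9. Stack: [-9]
RETURN_VALUE → return -9.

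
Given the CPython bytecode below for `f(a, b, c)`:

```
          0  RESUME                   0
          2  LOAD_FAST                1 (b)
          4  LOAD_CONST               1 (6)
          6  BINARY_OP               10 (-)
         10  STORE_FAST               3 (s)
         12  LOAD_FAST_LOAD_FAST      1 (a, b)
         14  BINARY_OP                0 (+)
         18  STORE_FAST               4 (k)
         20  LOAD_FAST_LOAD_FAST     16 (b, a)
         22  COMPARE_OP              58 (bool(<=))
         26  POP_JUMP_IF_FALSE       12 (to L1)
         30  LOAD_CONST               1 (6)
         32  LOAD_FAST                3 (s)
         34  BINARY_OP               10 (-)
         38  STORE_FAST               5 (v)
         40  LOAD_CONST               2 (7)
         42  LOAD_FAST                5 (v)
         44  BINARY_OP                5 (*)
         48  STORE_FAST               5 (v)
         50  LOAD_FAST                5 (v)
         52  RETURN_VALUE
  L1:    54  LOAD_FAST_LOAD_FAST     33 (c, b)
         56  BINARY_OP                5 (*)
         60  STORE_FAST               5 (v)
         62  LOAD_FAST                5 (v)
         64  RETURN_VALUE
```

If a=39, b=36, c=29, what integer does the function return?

LOAD_FAST b → push 36. Stack: [36]
LOAD_CONST → push 6. Stack: [36, 6]
BINARY_OP - → 36 - 6 = 30. Stack: [30]
STORE_FAST s → s=30. Stack: []
LOAD_FAST_LOAD_FAST a,b → push 39,36. Stack: [39, 36]
BINARY_OP + → 39 + 36 = 75. Stack: [75]
STORE_FAST k → k=75. Stack: []
LOAD_FAST_LOAD_FAST b,a → push 36,39. Stack: [36, 39]
COMPARE_OP bool(<=) → 36 vs 39 = True. Stack: [True]
POP_JUMP_IF_FALSE → pop True; no jump. Stack: []
LOAD_CONST → push 6. Stack: [6]
LOAD_FAST s → push 30. Stack: [6, 30]
BINARY_OP - → 6 - 30 = -24. Stack: [-24]
STORE_FAST v → v=-24. Stack: []
LOAD_CONST → push 7. Stack: [7]
LOAD_FAST v → push -24. Stack: [7, -24]
BINARY_OP * → 7 * -24 = -168. Stack: [-168]
STORE_FAST v → v=-168. Stack: []
LOAD_FAST v → push -168. Stack: [-168]
RETURN_VALUE → return -168.

-168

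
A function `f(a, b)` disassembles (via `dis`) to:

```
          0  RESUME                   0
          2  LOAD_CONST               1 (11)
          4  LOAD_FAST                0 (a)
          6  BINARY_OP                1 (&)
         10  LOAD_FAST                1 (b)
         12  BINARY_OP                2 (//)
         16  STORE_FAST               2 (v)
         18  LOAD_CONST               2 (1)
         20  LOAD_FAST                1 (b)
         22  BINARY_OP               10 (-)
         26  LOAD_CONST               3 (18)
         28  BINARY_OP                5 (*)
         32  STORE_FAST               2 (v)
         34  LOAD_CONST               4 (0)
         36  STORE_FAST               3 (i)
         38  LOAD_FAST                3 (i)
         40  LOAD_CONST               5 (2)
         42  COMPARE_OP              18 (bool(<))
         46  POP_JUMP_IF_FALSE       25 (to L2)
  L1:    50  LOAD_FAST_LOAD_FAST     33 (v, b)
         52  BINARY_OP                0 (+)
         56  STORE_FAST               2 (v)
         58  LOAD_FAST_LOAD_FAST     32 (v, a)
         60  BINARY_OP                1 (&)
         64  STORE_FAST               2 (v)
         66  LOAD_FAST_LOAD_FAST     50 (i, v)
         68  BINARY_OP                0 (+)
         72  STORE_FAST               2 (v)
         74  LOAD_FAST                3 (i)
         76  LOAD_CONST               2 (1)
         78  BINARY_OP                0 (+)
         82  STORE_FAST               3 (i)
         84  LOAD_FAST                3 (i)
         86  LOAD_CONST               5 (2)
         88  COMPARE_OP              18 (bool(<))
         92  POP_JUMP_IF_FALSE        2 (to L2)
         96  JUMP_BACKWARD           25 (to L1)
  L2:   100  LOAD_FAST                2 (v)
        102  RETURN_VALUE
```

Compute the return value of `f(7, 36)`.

3

LOAD_CONST → push 11. Stack: [11]
LOAD_FAST a → push 7. Stack: [11, 7]
BINARY_OP & → 11 & 7 = 3. Stack: [3]
LOAD_FAST b → push 36. Stack: [3, 36]
BINARY_OP // → 3 // 36 = 0. Stack: [0]
STORE_FAST v → v=0. Stack: []
LOAD_CONST → push 1. Stack: [1]
LOAD_FAST b → push 36. Stack: [1, 36]
BINARY_OP - → 1 - 36 = -35. Stack: [-35]
LOAD_CONST → push 18. Stack: [-35, 18]
BINARY_OP * → -35 * 18 = -630. Stack: [-630]
STORE_FAST v → v=-630. Stack: []
LOAD_CONST → push 0. Stack: [0]
STORE_FAST i → i=0. Stack: []
LOAD_FAST i → push 0. Stack: [0]
LOAD_CONST → push 2. Stack: [0, 2]
COMPARE_OP bool(<) → 0 vs 2 = True. Stack: [True]
POP_JUMP_IF_FALSE → pop True; no jump. Stack: []
LOAD_FAST_LOAD_FAST v,b → push -630,36. Stack: [-630, 36]
BINARY_OP + → -630 + 36 = -594. Stack: [-594]
STORE_FAST v → v=-594. Stack: []
LOAD_FAST_LOAD_FAST v,a → push -594,7. Stack: [-594, 7]
BINARY_OP & → -594 & 7 = 6. Stack: [6]
STORE_FAST v → v=6. Stack: []
LOAD_FAST_LOAD_FAST i,v → push 0,6. Stack: [0, 6]
BINARY_OP + → 0 + 6 = 6. Stack: [6]
STORE_FAST v → v=6. Stack: []
LOAD_FAST i → push 0. Stack: [0]
LOAD_CONST → push 1. Stack: [0, 1]
BINARY_OP + → 0 + 1 = 1. Stack: [1]
STORE_FAST i → i=1. Stack: []
LOAD_FAST i → push 1. Stack: [1]
LOAD_CONST → push 2. Stack: [1, 2]
COMPARE_OP bool(<) → 1 vs 2 = True. Stack: [True]
POP_JUMP_IF_FALSE → pop True; no jump. Stack: []
LOAD_FAST_LOAD_FAST v,b → push 6,36. Stack: [6, 36]
BINARY_OP + → 6 + 36 = 42. Stack: [42]
STORE_FAST v → v=42. Stack: []
LOAD_FAST_LOAD_FAST v,a → push 42,7. Stack: [42, 7]
BINARY_OP & → 42 & 7 = 2. Stack: [2]
STORE_FAST v → v=2. Stack: []
LOAD_FAST_LOAD_FAST i,v → push 1,2. Stack: [1, 2]
BINARY_OP + → 1 + 2 = 3. Stack: [3]
STORE_FAST v → v=3. Stack: []
LOAD_FAST i → push 1. Stack: [1]
LOAD_CONST → push 1. Stack: [1, 1]
BINARY_OP + → 1 + 1 = 2. Stack: [2]
STORE_FAST i → i=2. Stack: []
LOAD_FAST i → push 2. Stack: [2]
LOAD_CONST → push 2. Stack: [2, 2]
COMPARE_OP bool(<) → 2 vs 2 = False. Stack: [False]
POP_JUMP_IF_FALSE → pop False; jump. Stack: []
LOAD_FAST v → push 3. Stack: [3]
RETURN_VALUE → return 3.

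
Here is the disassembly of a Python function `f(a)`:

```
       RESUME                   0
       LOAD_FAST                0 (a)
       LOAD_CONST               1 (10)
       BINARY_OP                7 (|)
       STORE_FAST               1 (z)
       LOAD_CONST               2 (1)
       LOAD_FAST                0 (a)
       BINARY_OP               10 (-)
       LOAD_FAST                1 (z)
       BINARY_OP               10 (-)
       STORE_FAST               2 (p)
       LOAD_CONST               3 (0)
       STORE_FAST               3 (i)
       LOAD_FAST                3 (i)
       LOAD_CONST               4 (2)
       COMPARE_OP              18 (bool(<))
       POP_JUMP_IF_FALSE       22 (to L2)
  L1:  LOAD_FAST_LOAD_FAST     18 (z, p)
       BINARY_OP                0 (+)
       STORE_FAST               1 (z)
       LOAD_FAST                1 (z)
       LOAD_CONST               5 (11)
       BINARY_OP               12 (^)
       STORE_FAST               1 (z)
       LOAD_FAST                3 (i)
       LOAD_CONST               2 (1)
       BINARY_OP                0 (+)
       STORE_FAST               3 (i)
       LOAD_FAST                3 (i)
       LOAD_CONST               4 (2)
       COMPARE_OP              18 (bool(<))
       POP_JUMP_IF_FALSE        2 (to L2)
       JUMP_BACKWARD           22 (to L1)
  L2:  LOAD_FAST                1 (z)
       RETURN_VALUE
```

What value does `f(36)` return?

LOAD_FAST a → push 36. Stack: [36]
LOAD_CONST → push 10. Stack: [36, 10]
BINARY_OP | → 36 | 10 = 46. Stack: [46]
STORE_FAST z → z=46. Stack: []
LOAD_CONST → push 1. Stack: [1]
LOAD_FAST a → push 36. Stack: [1, 36]
BINARY_OP - → 1 - 36 = -35. Stack: [-35]
LOAD_FAST z → push 46. Stack: [-35, 46]
BINARY_OP - → -35 - 46 = -81. Stack: [-81]
STORE_FAST p → p=-81. Stack: []
LOAD_CONST → push 0. Stack: [0]
STORE_FAST i → i=0. Stack: []
LOAD_FAST i → push 0. Stack: [0]
LOAD_CONST → push 2. Stack: [0, 2]
COMPARE_OP bool(<) → 0 vs 2 = True. Stack: [True]
POP_JUMP_IF_FALSE → pop True; no jump. Stack: []
LOAD_FAST_LOAD_FAST z,p → push 46,-81. Stack: [46, -81]
BINARY_OP + → 46 + -81 = -35. Stack: [-35]
STORE_FAST z → z=-35. Stack: []
LOAD_FAST z → push -35. Stack: [-35]
LOAD_CONST → push 11. Stack: [-35, 11]
BINARY_OP ^ → -35 ^ 11 = -42. Stack: [-42]
STORE_FAST z → z=-42. Stack: []
LOAD_FAST i → push 0. Stack: [0]
LOAD_CONST → push 1. Stack: [0, 1]
BINARY_OP + → 0 + 1 = 1. Stack: [1]
STORE_FAST i → i=1. Stack: []
LOAD_FAST i → push 1. Stack: [1]
LOAD_CONST → push 2. Stack: [1, 2]
COMPARE_OP bool(<) → 1 vs 2 = True. Stack: [True]
POP_JUMP_IF_FALSE → pop True; no jump. Stack: []
LOAD_FAST_LOAD_FAST z,p → push -42,-81. Stack: [-42, -81]
BINARY_OP + → -42 + -81 = -123. Stack: [-123]
STORE_FAST z → z=-123. Stack: []
LOAD_FAST z → push -123. Stack: [-123]
LOAD_CONST → push 11. Stack: [-123, 11]
BINARY_OP ^ → -123 ^ 11 = -114. Stack: [-114]
STORE_FAST z → z=-114. Stack: []
LOAD_FAST i → push 1. Stack: [1]
LOAD_CONST → push 1. Stack: [1, 1]
BINARY_OP + → 1 + 1 = 2. Stack: [2]
STORE_FAST i → i=2. Stack: []
LOAD_FAST i → push 2. Stack: [2]
LOAD_CONST → push 2. Stack: [2, 2]
COMPARE_OP bool(<) → 2 vs 2 = False. Stack: [False]
POP_JUMP_IF_FALSE → pop False; jump. Stack: []
LOAD_FAST z → push -114. Stack: [-114]
RETURN_VALUE → return -114.

-114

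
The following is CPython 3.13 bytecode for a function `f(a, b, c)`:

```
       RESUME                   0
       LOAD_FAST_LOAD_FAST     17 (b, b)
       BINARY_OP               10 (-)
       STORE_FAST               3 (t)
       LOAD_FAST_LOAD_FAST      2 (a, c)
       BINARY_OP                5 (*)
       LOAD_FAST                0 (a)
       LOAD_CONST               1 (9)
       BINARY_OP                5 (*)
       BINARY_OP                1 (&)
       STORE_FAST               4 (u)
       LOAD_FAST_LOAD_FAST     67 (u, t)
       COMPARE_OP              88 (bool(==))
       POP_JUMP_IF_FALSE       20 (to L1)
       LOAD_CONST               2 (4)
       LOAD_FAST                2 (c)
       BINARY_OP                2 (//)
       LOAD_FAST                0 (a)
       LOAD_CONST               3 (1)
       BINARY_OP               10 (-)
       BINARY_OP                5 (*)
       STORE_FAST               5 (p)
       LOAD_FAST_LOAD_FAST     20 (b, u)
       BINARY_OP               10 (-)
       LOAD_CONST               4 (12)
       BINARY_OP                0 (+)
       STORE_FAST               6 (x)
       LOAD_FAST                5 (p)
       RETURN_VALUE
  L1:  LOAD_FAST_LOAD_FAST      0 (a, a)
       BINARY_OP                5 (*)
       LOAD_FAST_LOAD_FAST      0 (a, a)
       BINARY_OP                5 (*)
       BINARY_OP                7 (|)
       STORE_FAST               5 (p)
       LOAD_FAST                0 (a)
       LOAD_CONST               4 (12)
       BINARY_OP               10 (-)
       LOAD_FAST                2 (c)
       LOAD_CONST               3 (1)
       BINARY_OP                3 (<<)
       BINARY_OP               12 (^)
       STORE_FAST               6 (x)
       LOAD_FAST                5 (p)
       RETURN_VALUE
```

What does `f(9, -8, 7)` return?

LOAD_FAST_LOAD_FAST b,b → push -8,-8. Stack: [-8, -8]
BINARY_OP - → -8 - -8 = 0. Stack: [0]
STORE_FAST t → t=0. Stack: []
LOAD_FAST_LOAD_FAST a,c → push 9,7. Stack: [9, 7]
BINARY_OP * → 9 * 7 = 63. Stack: [63]
LOAD_FAST a → push 9. Stack: [63, 9]
LOAD_CONST → push 9. Stack: [63, 9, 9]
BINARY_OP * → 9 * 9 = 81. Stack: [63, 81]
BINARY_OP & → 63 & 81 = 17. Stack: [17]
STORE_FAST u → u=17. Stack: []
LOAD_FAST_LOAD_FAST u,t → push 17,0. Stack: [17, 0]
COMPARE_OP bool(==) → 17 vs 0 = False. Stack: [False]
POP_JUMP_IF_FALSE → pop False; jump. Stack: []
LOAD_FAST_LOAD_FAST a,a → push 9,9. Stack: [9, 9]
BINARY_OP * → 9 * 9 = 81. Stack: [81]
LOAD_FAST_LOAD_FAST a,a → push 9,9. Stack: [81, 9, 9]
BINARY_OP * → 9 * 9 = 81. Stack: [81, 81]
BINARY_OP | → 81 | 81 = 81. Stack: [81]
STORE_FAST p → p=81. Stack: []
LOAD_FAST a → push 9. Stack: [9]
LOAD_CONST → push 12. Stack: [9, 12]
BINARY_OP - → 9 - 12 = -3. Stack: [-3]
LOAD_FAST c → push 7. Stack: [-3, 7]
LOAD_CONST → push 1. Stack: [-3, 7, 1]
BINARY_OP << → 7 << 1 = 14. Stack: [-3, 14]
BINARY_OP ^ → -3 ^ 14 = -13. Stack: [-13]
STORE_FAST x → x=-13. Stack: []
LOAD_FAST p → push 81. Stack: [81]
RETURN_VALUE → return 81.

81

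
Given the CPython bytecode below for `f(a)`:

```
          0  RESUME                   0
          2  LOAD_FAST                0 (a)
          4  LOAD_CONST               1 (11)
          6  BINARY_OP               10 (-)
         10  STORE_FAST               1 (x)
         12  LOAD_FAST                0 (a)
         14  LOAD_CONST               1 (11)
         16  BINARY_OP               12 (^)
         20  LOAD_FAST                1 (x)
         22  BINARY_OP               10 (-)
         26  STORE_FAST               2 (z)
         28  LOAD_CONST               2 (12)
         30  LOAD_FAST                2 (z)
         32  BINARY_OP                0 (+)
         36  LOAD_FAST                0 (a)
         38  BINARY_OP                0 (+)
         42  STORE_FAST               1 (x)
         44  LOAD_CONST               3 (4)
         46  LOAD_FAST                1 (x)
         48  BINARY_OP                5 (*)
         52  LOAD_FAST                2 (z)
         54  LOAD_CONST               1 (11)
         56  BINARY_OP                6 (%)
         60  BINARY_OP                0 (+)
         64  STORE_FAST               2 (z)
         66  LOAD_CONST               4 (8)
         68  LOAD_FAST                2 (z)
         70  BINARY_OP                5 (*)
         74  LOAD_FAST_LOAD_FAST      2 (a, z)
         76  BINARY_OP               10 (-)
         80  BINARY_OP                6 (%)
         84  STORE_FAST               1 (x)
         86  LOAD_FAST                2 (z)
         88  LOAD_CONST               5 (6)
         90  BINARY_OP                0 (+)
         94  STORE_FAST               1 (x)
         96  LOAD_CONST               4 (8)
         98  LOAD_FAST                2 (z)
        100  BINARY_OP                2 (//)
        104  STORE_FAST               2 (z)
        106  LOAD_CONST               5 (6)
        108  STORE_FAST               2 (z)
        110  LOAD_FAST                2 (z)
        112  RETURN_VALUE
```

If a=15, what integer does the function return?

6

LOAD_FAST a → push 15. Stack: [15]
LOAD_CONST → push 11. Stack: [15, 11]
BINARY_OP - → 15 - 11 = 4. Stack: [4]
STORE_FAST x → x=4. Stack: []
LOAD_FAST a → push 15. Stack: [15]
LOAD_CONST → push 11. Stack: [15, 11]
BINARY_OP ^ → 15 ^ 11 = 4. Stack: [4]
LOAD_FAST x → push 4. Stack: [4, 4]
BINARY_OP - → 4 - 4 = 0. Stack: [0]
STORE_FAST z → z=0. Stack: []
LOAD_CONST → push 12. Stack: [12]
LOAD_FAST z → push 0. Stack: [12, 0]
BINARY_OP + → 12 + 0 = 12. Stack: [12]
LOAD_FAST a → push 15. Stack: [12, 15]
BINARY_OP + → 12 + 15 = 27. Stack: [27]
STORE_FAST x → x=27. Stack: []
LOAD_CONST → push 4. Stack: [4]
LOAD_FAST x → push 27. Stack: [4, 27]
BINARY_OP * → 4 * 27 = 108. Stack: [108]
LOAD_FAST z → push 0. Stack: [108, 0]
LOAD_CONST → push 11. Stack: [108, 0, 11]
BINARY_OP % → 0 % 11 = 0. Stack: [108, 0]
BINARY_OP + → 108 + 0 = 108. Stack: [108]
STORE_FAST z → z=108. Stack: []
LOAD_CONST → push 8. Stack: [8]
LOAD_FAST z → push 108. Stack: [8, 108]
BINARY_OP * → 8 * 108 = 864. Stack: [864]
LOAD_FAST_LOAD_FAST a,z → push 15,108. Stack: [864, 15, 108]
BINARY_OP - → 15 - 108 = -93. Stack: [864, -93]
BINARY_OP % → 864 % -93 = -66. Stack: [-66]
STORE_FAST x → x=-66. Stack: []
LOAD_FAST z → push 108. Stack: [108]
LOAD_CONST → push 6. Stack: [108, 6]
BINARY_OP + → 108 + 6 = 114. Stack: [114]
STORE_FAST x → x=114. Stack: []
LOAD_CONST → push 8. Stack: [8]
LOAD_FAST z → push 108. Stack: [8, 108]
BINARY_OP // → 8 // 108 = 0. Stack: [0]
STORE_FAST z → z=0. Stack: []
LOAD_CONST → push 6. Stack: [6]
STORE_FAST z → z=6. Stack: []
LOAD_FAST z → push 6. Stack: [6]
RETURN_VALUE → return 6.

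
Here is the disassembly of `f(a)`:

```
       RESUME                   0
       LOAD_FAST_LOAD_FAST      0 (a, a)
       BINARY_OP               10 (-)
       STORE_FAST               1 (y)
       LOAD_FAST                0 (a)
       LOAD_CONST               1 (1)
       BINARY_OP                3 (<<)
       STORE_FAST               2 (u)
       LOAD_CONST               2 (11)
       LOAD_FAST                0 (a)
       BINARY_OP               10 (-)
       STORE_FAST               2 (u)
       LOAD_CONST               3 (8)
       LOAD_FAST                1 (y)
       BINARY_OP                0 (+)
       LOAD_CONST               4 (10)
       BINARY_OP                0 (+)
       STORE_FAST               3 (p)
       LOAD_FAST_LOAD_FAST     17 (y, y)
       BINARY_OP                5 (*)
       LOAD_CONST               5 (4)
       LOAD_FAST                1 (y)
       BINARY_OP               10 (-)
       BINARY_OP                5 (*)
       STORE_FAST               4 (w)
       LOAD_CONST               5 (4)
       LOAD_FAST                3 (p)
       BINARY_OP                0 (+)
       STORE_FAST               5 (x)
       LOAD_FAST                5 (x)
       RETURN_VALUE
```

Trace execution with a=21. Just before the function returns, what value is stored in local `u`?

LOAD_FAST_LOAD_FAST a,a → push 21,21. Stack: [21, 21]
BINARY_OP - → 21 - 21 = 0. Stack: [0]
STORE_FAST y → y=0. Stack: []
LOAD_FAST a → push 21. Stack: [21]
LOAD_CONST → push 1. Stack: [21, 1]
BINARY_OP << → 21 << 1 = 42. Stack: [42]
STORE_FAST u → u=42. Stack: []
LOAD_CONST → push 11. Stack: [11]
LOAD_FAST a → push 21. Stack: [11, 21]
BINARY_OP - → 11 - 21 = -10. Stack: [-10]
STORE_FAST u → u=-10. Stack: []
LOAD_CONST → push 8. Stack: [8]
LOAD_FAST y → push 0. Stack: [8, 0]
BINARY_OP + → 8 + 0 = 8. Stack: [8]
LOAD_CONST → push 10. Stack: [8, 10]
BINARY_OP + → 8 + 10 = 18. Stack: [18]
STORE_FAST p → p=18. Stack: []
LOAD_FAST_LOAD_FAST y,y → push 0,0. Stack: [0, 0]
BINARY_OP * → 0 * 0 = 0. Stack: [0]
LOAD_CONST → push 4. Stack: [0, 4]
LOAD_FAST y → push 0. Stack: [0, 4, 0]
BINARY_OP - → 4 - 0 = 4. Stack: [0, 4]
BINARY_OP * → 0 * 4 = 0. Stack: [0]
STORE_FAST w → w=0. Stack: []
LOAD_CONST → push 4. Stack: [4]
LOAD_FAST p → push 18. Stack: [4, 18]
BINARY_OP + → 4 + 18 = 22. Stack: [22]
STORE_FAST x → x=22. Stack: []
LOAD_FAST x → push 22. Stack: [22]
RETURN_VALUE → return 22.

-10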